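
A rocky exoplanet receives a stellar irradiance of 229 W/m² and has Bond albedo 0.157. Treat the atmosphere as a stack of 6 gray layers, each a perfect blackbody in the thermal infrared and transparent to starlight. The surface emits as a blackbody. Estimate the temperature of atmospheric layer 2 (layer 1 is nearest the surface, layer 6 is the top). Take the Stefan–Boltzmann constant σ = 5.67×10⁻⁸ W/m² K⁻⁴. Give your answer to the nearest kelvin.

255 kelvin

The effective emission temperature is T_e = [S(1−α)/(4σ)]^¼ = 170.8 K.
In the N-layer model, layer k (counted from the surface) has T_k = (N+1−k)^(1/4)·T_e.
With k = 2: T_2 = (6+1−2)^¼·170.8 K = 255.4 K.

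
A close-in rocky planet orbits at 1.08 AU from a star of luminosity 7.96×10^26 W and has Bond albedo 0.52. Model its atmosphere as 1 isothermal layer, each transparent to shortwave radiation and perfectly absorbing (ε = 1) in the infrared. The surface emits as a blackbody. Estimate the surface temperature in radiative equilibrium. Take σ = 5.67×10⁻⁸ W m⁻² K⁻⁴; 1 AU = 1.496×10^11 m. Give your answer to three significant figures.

318 kelvin

Orbital distance: d = 1.08 AU = 1.616×10^11 m.
Spreading L over a sphere of radius d: S = 7.96×10^26/(4π·1.62×10^11²) = 2427 W m⁻².
OLR = S(1−α)/4 = 291.2 W m⁻²; the top layer radiates at T_e = 267.7 K.
Layer-by-layer balance gives σT_s⁴ = (N+1)σT_e⁴, so T_s = 2^¼·267.7 = 318.4 K.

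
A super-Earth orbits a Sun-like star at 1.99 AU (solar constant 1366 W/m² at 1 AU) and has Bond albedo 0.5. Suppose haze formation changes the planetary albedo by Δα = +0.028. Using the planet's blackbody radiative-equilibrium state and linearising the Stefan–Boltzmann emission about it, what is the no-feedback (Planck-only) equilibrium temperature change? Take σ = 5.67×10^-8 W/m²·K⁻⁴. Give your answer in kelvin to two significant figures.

-2.3 kelvin

Flux at the orbit: S = 1366/(1.99)² = 344.9 W/m².
The baseline emission temperature is T_e = 166.1 K.
ΔF = −(S/4)Δα = −(344.9/4)×(+0.028) = -2.415 W/m².
Linearising σT⁴ gives d(σT⁴)/dT = 4σT_e³ = 1.039 W/m² per K.
ΔT₀ = ΔF/λ_P = -2.415/1.039 = -2.32 K.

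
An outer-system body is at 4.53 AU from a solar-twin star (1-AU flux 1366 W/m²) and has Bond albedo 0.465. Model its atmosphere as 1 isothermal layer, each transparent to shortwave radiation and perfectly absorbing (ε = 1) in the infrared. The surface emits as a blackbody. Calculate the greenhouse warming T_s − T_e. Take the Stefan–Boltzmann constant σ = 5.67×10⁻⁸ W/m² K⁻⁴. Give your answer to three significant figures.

By the inverse-square law, S = 1366/4.53² = 66.57 W/m².
Top-of-atmosphere balance: σT_e⁴ = S(1−α)/4 = 8.903 W/m² → T_e = 111.9 K.
Surface: T_s = (2)^¼·T_e = 133.1 K.
So the greenhouse effect raises the surface by 133.1 − 111.9 = 21.18 K.

21.2 K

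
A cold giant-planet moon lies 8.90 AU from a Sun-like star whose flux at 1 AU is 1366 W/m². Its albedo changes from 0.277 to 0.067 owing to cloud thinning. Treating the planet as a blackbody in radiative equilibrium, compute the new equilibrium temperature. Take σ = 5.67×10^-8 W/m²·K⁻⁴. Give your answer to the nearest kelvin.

92 K

Flux at the orbit: S = 1366/(8.90)² = 17.25 W/m².
New equilibrium: T₂ = [(1−0.067)·17.25/(4σ)]^(1/4) = 91.78 K.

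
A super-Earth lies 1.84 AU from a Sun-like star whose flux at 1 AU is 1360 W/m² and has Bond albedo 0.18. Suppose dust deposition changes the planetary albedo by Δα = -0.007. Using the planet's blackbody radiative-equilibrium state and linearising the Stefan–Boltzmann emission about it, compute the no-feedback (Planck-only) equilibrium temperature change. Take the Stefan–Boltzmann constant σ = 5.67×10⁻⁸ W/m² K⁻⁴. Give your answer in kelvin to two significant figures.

By the inverse-square law, S = 1360/1.84² = 401.7 W/m².
Reference equilibrium: T_e = [S(1−α)/(4σ)]^(1/4) = 195.2 K.
The change in absorbed flux is Δ[S(1−α)/4] = −SΔα/4 = 0.7030 W/m².
Linearising σT⁴ gives d(σT⁴)/dT = 4σT_e³ = 1.687 W/m² per K.
Hence the no-feedback warming is ΔF/(4σT_e³) = 0.417 K.

0.42 kelvin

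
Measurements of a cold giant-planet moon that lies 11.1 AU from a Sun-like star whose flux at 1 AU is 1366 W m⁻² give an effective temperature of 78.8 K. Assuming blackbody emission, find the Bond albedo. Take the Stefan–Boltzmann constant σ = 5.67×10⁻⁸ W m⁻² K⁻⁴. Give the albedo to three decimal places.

Irradiance scales as 1/d², so S = 1366 W m⁻² × (1/11.1)² = 11.09 W m⁻².
Rearranging the radiative balance, α = 1 − 4σT⁴/S.
σT⁴ = 2.186 W m⁻², so 4σT⁴ = 8.745 W m⁻².
Hence α = 1 − 8.745/11.09 = 0.2112.

0.211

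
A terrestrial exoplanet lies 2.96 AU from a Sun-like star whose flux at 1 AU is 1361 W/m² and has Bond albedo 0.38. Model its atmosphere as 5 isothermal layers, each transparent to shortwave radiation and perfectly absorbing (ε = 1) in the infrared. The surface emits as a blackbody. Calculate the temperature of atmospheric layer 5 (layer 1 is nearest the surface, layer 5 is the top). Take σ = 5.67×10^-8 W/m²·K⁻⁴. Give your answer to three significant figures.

144 kelvin

Irradiance scales as 1/d², so S = 1361 W/m² × (1/2.96)² = 155.3 W/m².
Top-of-atmosphere balance: σT_e⁴ = S(1−α)/4 = 24.08 W/m² → T_e = 143.6 K.
In the N-layer model, layer k (counted from the surface) has T_k = (N+1−k)^(1/4)·T_e.
T_5 = (1)^(1/4)·143.6 = 143.6 K.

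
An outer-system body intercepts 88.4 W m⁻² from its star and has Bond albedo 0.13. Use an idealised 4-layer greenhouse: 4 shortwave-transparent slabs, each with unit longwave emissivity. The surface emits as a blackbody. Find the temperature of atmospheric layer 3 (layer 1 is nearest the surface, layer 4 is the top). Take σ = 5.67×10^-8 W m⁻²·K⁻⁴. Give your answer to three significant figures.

The effective emission temperature is T_e = [S(1−α)/(4σ)]^¼ = 135.7 K.
Each opaque layer satisfies 2T_j⁴ = T_{j−1}⁴ + T_{j+1}⁴, giving T_k⁴ = (N+1−k)T_e⁴.
With k = 3: T_3 = (4+1−3)^¼·135.7 K = 161.4 K.

161 kelvin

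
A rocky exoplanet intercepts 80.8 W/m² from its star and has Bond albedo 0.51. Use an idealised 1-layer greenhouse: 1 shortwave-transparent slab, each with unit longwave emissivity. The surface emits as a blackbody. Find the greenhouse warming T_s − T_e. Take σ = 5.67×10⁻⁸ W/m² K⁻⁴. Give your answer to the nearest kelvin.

OLR = S(1−α)/4 = 9.898 W/m²; the top layer radiates at T_e = 114.9 K.
Surface: T_s = (2)^¼·T_e = 136.7 K.
Warming: T_s − T_e = 21.75 K.

22 K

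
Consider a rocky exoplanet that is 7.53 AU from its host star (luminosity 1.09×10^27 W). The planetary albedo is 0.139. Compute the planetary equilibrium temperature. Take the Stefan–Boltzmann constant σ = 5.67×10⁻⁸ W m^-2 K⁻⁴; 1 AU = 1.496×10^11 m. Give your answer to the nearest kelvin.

Orbital distance: d = 7.53 AU = 1.126×10^12 m.
Flux at the orbit: S = L/(4πd²) = 1.09×10^27/(4π·(1.13×10^12)²) = 68.35 W m^-2.
Averaging over the sphere, the absorbed flux is S(1−α)/4 = 14.71 W m^-2.
Balancing against σT⁴: T = (14.71/5.67×10⁻⁸)^(1/4) = 126.9 K.

127 kelvin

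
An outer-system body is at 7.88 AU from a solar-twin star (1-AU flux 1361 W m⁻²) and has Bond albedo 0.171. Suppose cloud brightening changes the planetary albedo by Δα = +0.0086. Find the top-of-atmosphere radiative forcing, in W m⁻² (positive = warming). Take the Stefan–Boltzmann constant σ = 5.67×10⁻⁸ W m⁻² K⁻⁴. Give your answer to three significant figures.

-0.0471 W m⁻²

Flux at the orbit: S = 1361/(7.88)² = 21.92 W m⁻².
The change in absorbed flux is Δ[S(1−α)/4] = −SΔα/4 = -0.04712 W m⁻².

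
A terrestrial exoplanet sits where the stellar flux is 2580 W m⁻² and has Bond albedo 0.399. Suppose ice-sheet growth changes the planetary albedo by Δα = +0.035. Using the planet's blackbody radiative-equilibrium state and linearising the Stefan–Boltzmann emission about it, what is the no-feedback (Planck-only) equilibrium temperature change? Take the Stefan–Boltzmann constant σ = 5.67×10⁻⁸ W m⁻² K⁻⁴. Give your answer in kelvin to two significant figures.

The baseline emission temperature is T_e = 287.5 K.
The change in absorbed flux is Δ[S(1−α)/4] = −SΔα/4 = -22.58 W m⁻².
Planck response: λ_P = 4σT_e³ = 4·5.67×10⁻⁸·(287.5)³ = 5.392 W m⁻²/K.
ΔT₀ = ΔF/λ_P = -22.58/5.392 = -4.19 K.

-4.2 K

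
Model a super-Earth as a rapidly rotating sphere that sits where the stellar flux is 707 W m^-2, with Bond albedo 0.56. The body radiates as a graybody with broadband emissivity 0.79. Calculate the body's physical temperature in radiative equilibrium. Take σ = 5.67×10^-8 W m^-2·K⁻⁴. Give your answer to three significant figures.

204 kelvin

Averaging over the sphere, the absorbed flux is S(1−α)/4 = 77.77 W m^-2.
Radiative balance εσT⁴ = 77.77 gives T = [77.77/(0.79·σ)]^(1/4) = 204.1 K.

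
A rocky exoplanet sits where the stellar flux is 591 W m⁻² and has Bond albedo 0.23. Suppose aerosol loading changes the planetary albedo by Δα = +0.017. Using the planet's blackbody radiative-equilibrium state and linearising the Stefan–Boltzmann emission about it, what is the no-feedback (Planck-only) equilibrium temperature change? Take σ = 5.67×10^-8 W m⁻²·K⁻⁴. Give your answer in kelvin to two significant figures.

-1.2 K

Reference equilibrium: T_e = [S(1−α)/(4σ)]^(1/4) = 211.6 K.
ΔF = −(S/4)Δα = −(591.0/4)×(+0.017) = -2.512 W m⁻².
Linearising σT⁴ gives d(σT⁴)/dT = 4σT_e³ = 2.150 W m⁻² per K.
So ΔT₀ = -2.512/2.150 = -1.17 K.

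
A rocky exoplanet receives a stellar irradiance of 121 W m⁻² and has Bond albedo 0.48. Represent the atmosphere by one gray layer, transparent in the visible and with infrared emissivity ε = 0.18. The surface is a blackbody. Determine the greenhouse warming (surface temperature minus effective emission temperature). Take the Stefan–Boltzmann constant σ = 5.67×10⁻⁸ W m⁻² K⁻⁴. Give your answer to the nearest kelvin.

3 K

The planet radiates to space at T_e = [S(1−α)/(4σ)]^(1/4) = 129.1 K.
For a single slab of emissivity ε, T_s⁴ = 2T_e⁴/(2−ε); thus T_s = 129.1·(1.099)^(1/4) = 132.1 K.
Greenhouse warming: T_s − T_e = 3.079 K.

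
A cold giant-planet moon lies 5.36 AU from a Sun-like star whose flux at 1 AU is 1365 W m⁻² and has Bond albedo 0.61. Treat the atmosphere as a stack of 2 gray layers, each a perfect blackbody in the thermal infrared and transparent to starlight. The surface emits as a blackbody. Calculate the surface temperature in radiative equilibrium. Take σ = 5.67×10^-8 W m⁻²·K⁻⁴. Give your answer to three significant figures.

Flux at the orbit: S = 1365/(5.36)² = 47.51 W m⁻².
Top-of-atmosphere balance: σT_e⁴ = S(1−α)/4 = 4.632 W m⁻² → T_e = 95.07 K.
With N = 2 opaque layers, T_s = (N+1)^(1/4)·T_e = 3^(1/4)·95.07 = 125.1 K.

125 kelvin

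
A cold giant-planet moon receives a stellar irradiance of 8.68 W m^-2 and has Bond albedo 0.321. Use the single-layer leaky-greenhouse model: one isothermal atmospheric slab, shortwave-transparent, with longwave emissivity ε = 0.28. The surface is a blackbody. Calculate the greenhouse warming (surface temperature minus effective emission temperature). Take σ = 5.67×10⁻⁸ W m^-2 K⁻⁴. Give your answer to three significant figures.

Effective emission temperature (TOA balance): σT_e⁴ = S(1−α)/4 = 1.473 W m^-2 → T_e = 71.40 K.
For a single slab of emissivity ε, T_s⁴ = 2T_e⁴/(2−ε); thus T_s = 71.40·(1.163)^(1/4) = 74.14 K.
The atmosphere warms the surface by 2.744 K.

2.74 K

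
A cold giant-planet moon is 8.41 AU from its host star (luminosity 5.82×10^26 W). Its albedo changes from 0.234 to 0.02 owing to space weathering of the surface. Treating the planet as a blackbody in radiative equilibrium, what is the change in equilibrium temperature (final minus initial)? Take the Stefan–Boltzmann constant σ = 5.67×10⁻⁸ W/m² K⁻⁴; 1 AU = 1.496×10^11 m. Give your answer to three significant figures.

6.33 kelvin

Orbital distance: d = 8.41 AU = 1.258×10^12 m.
Flux at the orbit: S = L/(4πd²) = 5.82×10^26/(4π·(1.26×10^12)²) = 29.26 W/m².
With α = 0.234, T₁ = 99.70 K.
After:  T₂ = [29.26·0.98/(4σ)]^(1/4) = 106.0 K.
ΔT = T₂ − T₁ = 6.334 K.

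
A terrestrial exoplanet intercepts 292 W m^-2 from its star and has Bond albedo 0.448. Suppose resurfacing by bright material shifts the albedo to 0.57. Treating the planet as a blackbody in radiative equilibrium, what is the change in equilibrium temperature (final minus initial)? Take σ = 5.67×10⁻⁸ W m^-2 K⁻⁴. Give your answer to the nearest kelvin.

Before: T₁ = [292.0·0.552/(4σ)]^(1/4) = 163.3 K.
After:  T₂ = [292.0·0.43/(4σ)]^(1/4) = 153.4 K.
ΔT = T₂ − T₁ = -9.883 K.

-10 K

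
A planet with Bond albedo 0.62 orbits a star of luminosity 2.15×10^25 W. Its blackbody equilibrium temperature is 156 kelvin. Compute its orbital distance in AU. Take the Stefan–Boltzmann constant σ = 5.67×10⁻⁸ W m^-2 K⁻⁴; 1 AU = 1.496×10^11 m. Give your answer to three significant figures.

Required flux: S = 4σT⁴/(1−α) = 353.5 W m^-2.
Then d = [L/(4πS)]^(1/2) = 6.957×10^10 m, i.e. 0.4651 AU.

0.465 AU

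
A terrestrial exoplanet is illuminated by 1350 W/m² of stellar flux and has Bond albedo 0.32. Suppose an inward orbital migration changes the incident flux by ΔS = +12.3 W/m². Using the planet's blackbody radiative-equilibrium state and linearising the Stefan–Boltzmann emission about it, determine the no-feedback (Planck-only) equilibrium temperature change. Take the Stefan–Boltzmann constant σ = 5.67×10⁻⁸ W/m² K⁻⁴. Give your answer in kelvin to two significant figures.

The baseline emission temperature is T_e = 252.2 K.
Only a fraction (1−α) is absorbed and it's spread over 4πR², so ΔF = (1−α)ΔS/4 = 2.091 W/m².
Planck response: λ_P = 4σT_e³ = 4·5.67×10⁻⁸·(252.2)³ = 3.640 W/m²/K.
So ΔT₀ = 2.091/3.640 = 0.575 K.

0.57 K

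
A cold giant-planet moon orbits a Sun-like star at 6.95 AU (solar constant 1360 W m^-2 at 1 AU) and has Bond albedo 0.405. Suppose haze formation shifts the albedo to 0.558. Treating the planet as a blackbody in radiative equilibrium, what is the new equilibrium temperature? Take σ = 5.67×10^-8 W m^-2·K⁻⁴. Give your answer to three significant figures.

86.1 K

Irradiance scales as 1/d², so S = 1360 W m^-2 × (1/6.95)² = 28.16 W m^-2.
With the new albedo, S(1−α₂)/4 = 3.111 W m^-2, so T₂ = 86.07 K.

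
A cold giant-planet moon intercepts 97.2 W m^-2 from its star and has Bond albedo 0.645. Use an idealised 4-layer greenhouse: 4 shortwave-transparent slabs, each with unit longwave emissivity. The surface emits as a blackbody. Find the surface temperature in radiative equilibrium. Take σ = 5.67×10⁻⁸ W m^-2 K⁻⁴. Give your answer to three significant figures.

OLR = S(1−α)/4 = 8.627 W m^-2; the top layer radiates at T_e = 111.1 K.
With N = 4 opaque layers, T_s = (N+1)^(1/4)·T_e = 5^(1/4)·111.1 = 166.1 K.

166 K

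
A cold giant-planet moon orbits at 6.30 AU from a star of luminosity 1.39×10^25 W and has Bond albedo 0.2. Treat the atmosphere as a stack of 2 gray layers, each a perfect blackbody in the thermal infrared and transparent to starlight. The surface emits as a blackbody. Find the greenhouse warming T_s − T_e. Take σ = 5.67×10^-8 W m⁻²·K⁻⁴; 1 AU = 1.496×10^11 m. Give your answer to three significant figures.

Orbital distance: d = 6.30 AU = 9.425×10^11 m.
S = L/(4πd²) = 1.245 W m⁻².
Top-of-atmosphere balance: σT_e⁴ = S(1−α)/4 = 0.2491 W m⁻² → T_e = 45.78 K.
T_s = (N+1)^(1/4)·T_e = 60.25 K.
Warming: T_s − T_e = 14.47 K.

14.5 K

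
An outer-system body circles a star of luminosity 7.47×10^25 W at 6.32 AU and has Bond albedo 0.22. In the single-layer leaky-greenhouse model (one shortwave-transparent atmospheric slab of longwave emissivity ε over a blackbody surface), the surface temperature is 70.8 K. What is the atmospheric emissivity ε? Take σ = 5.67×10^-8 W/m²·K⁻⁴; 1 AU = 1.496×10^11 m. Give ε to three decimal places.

0.180

d = 6.32 × 1.496×10^11 m = 9.455×10^11 m.
Flux at the orbit: S = L/(4πd²) = 7.47×10^25/(4π·(9.45×10^11)²) = 6.650 W/m².
First, T_e = [6.650·(1−0.22)/(4σ)]^(1/4) = 69.15 K.
T_s⁴ = T_e⁴·2/(2−ε) → ε = 2 − 2(T_e/T_s)⁴ = 2 − 2·(69.15/70.8)⁴ = 0.1796.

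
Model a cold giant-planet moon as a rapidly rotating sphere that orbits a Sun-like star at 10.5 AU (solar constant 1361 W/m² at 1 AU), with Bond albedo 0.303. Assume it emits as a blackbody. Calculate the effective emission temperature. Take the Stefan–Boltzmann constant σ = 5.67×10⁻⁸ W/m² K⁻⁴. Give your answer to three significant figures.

Irradiance scales as 1/d², so S = 1361 W/m² × (1/10.5)² = 12.34 W/m².
Absorbed flux (global mean): S(1−α)/4 = 12.34·0.697/4 = 2.151 W/m².
Set σT⁴ = 2.151 → T = (2.151/σ)^(1/4) = 78.48 K.

78.5 K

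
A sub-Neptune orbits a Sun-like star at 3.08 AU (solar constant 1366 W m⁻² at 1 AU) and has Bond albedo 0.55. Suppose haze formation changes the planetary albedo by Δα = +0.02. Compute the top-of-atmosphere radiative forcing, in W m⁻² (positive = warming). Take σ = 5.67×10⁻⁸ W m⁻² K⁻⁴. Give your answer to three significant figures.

-0.720 W m⁻²

Flux at the orbit: S = 1366/(3.08)² = 144.0 W m⁻².
The change in absorbed flux is Δ[S(1−α)/4] = −SΔα/4 = -0.7200 W m⁻².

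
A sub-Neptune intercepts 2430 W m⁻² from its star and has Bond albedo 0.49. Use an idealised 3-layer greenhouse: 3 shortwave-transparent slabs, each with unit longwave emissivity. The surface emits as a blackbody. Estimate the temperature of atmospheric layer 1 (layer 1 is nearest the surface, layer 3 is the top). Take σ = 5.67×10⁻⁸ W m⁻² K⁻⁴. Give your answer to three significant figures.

358 K

Top-of-atmosphere balance: σT_e⁴ = S(1−α)/4 = 309.8 W m⁻² → T_e = 271.9 K.
The net upward flux σT_e⁴ is constant between every pair of levels, so T_k⁴ = (N+1−k)T_e⁴.
T_1 = (3)^(1/4)·271.9 = 357.8 K.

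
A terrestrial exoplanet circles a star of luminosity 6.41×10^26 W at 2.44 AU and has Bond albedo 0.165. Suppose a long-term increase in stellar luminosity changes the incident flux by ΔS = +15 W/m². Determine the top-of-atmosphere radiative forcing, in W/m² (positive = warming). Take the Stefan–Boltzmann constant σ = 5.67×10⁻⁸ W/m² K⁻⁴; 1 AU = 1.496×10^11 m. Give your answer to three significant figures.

d = 2.44 × 1.496×10^11 m = 3.650×10^11 m.
Spreading L over a sphere of radius d: S = 6.41×10^26/(4π·3.65×10^11²) = 382.8 W/m².
Only a fraction (1−α) is absorbed and it's spread over 4πR², so ΔF = (1−α)ΔS/4 = 3.131 W/m².

3.13 W/m²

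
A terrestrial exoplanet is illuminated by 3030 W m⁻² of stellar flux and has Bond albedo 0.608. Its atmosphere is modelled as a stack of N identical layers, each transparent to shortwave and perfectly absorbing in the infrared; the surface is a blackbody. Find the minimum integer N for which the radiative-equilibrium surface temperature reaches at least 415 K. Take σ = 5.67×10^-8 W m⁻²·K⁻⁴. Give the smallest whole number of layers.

OLR = S(1−α)/4 = 296.9 W m⁻²; the top layer radiates at T_e = 269.0 K.
Since T_s⁴ = (N+1)T_e⁴, we need N ≥ (T_s/T_e)⁴ − 1 = 4.664.
The minimum whole number is N = 5.

5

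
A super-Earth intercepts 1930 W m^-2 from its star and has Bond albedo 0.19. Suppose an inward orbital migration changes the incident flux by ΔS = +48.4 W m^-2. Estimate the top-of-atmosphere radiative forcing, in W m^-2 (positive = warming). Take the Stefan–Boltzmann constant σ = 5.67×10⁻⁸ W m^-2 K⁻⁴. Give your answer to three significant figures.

Only a fraction (1−α) is absorbed and it's spread over 4πR², so ΔF = (1−α)ΔS/4 = 9.801 W m^-2.

9.80 W m^-2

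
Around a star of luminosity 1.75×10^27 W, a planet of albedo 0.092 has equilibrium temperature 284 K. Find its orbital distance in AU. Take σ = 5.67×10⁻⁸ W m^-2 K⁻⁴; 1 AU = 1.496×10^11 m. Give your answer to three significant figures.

Required flux: S = 4σT⁴/(1−α) = 1625 W m^-2.
Then d = [L/(4πS)]^(1/2) = 2.928×10^11 m, i.e. 1.957 AU.

1.96 AU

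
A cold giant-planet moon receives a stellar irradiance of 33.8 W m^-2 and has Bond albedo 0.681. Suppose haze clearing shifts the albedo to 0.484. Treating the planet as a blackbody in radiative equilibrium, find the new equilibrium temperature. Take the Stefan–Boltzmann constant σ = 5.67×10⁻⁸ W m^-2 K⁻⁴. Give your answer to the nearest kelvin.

New equilibrium: T₂ = [(1−0.484)·33.80/(4σ)]^(1/4) = 93.64 K.

94 K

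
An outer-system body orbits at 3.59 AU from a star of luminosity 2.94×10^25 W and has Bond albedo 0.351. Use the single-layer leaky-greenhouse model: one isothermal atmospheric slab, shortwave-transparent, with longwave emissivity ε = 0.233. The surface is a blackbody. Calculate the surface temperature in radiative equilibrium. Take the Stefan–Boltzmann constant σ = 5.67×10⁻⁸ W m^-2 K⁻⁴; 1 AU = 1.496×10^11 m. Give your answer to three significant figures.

d = 3.59 × 1.496×10^11 m = 5.371×10^11 m.
S = L/(4πd²) = 8.111 W m^-2.
The planet radiates to space at T_e = [S(1−α)/(4σ)]^(1/4) = 69.41 K.
The surface balance (absorbed SW + ε·downward IR = σT_s⁴) with T_a⁴ = T_s⁴/2 reduces to T_s = T_e·[2/(2−ε)]^¼ = 71.59 K.

71.6 K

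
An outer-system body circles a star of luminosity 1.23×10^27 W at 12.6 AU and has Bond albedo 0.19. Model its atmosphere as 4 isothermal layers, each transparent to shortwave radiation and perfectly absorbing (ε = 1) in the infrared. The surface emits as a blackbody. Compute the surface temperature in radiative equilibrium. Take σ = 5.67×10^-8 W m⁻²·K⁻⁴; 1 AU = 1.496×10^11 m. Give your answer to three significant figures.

149 K

Orbital distance: d = 12.6 AU = 1.885×10^12 m.
Flux at the orbit: S = L/(4πd²) = 1.23×10^27/(4π·(1.88×10^12)²) = 27.55 W m⁻².
Top-of-atmosphere balance: σT_e⁴ = S(1−α)/4 = 5.578 W m⁻² → T_e = 99.59 K.
For an N-layer opaque stack, T_s⁴ = (N+1)T_e⁴, hence T_s = (5)^(1/4)×99.59 K = 148.9 K.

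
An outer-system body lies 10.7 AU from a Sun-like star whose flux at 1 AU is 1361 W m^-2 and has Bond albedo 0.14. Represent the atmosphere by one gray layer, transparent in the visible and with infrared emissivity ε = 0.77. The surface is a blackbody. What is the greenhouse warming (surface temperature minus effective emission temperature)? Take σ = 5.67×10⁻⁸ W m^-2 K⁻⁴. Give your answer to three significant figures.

10.6 K

Irradiance scales as 1/d², so S = 1361 W m^-2 × (1/10.7)² = 11.89 W m^-2.
Effective emission temperature (TOA balance): σT_e⁴ = S(1−α)/4 = 2.556 W m^-2 → T_e = 81.94 K.
The surface balance (absorbed SW + ε·downward IR = σT_s⁴) with T_a⁴ = T_s⁴/2 reduces to T_s = T_e·[2/(2−ε)]^¼ = 92.53 K.
Greenhouse warming: T_s − T_e = 10.59 K.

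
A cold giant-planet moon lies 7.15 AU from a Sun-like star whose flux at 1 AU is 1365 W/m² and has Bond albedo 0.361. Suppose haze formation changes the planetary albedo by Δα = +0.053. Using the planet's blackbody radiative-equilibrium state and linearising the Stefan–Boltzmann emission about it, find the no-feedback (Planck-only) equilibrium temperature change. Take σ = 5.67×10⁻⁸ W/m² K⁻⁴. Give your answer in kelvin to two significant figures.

-1.9 kelvin

By the inverse-square law, S = 1365/7.15² = 26.70 W/m².
Reference equilibrium: T_e = [S(1−α)/(4σ)]^(1/4) = 93.13 K.
TOA radiative forcing: ΔF = −S·Δα/4 = −26.70·(+0.053)/4 = -0.3538 W/m².
Planck response: λ_P = 4σT_e³ = 4·5.67×10⁻⁸·(93.13)³ = 0.1832 W/m²/K.
So ΔT₀ = -0.3538/0.1832 = -1.93 K.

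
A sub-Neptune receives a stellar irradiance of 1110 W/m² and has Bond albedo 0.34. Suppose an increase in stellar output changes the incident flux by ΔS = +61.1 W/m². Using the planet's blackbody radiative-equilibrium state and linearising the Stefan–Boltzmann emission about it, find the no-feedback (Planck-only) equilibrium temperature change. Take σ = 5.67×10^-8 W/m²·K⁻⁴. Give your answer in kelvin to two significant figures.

3.3 K

Reference equilibrium: T_e = [S(1−α)/(4σ)]^(1/4) = 238.4 K.
ΔF = Δ[S(1−α)]/4 = (1−0.34)·+61.1/4 = 10.08 W/m².
Linearising σT⁴ gives d(σT⁴)/dT = 4σT_e³ = 3.073 W/m² per K.
ΔT₀ = ΔF/λ_P = 10.08/3.073 = 3.28 K.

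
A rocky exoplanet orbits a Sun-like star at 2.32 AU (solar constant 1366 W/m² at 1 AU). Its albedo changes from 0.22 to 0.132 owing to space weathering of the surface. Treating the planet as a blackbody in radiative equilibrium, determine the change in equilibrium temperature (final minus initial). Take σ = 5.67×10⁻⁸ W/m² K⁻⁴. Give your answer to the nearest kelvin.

By the inverse-square law, S = 1366/2.32² = 253.8 W/m².
Initial: T₁ = [S(1−0.22)/(4σ)]^(1/4) = 171.9 K.
With α = 0.132, T₂ = 176.5 K.
Change: 176.5 − 171.9 = 4.655 K.

5 K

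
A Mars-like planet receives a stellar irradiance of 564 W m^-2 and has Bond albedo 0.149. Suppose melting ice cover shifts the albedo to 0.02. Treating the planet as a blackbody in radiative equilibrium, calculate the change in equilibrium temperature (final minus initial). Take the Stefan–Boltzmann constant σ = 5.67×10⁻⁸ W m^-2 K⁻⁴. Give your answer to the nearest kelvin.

8 K

With α = 0.149, T₁ = 214.5 K.
Final:   T₂ = [S(1−0.02)/(4σ)]^(1/4) = 222.2 K.
ΔT = T₂ − T₁ = 7.703 K.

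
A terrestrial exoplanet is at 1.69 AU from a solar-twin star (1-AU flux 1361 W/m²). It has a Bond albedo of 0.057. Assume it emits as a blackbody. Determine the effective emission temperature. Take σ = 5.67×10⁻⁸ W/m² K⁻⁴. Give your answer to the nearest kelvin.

211 K

By the inverse-square law, S = 1361/1.69² = 476.5 W/m².
Absorbed flux (global mean): S(1−α)/4 = 476.5·0.943/4 = 112.3 W/m².
In equilibrium σT⁴ equals this, so T = 211.0 K.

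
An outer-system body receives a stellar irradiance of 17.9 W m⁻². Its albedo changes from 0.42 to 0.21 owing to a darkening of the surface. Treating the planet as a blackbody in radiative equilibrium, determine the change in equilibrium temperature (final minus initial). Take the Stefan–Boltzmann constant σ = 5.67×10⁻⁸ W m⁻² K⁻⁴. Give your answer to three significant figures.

6.61 K

Initial: T₁ = [S(1−0.42)/(4σ)]^(1/4) = 82.25 K.
Final:   T₂ = [S(1−0.21)/(4σ)]^(1/4) = 88.86 K.
ΔT = T₂ − T₁ = 6.606 K.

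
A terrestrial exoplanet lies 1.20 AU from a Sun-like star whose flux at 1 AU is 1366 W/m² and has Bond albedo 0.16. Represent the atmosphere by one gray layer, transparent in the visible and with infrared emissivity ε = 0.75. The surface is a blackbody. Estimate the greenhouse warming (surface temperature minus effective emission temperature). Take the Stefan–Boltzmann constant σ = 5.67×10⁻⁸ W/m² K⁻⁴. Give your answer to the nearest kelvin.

Flux at the orbit: S = 1366/(1.20)² = 948.6 W/m².
Effective emission temperature (TOA balance): σT_e⁴ = S(1−α)/4 = 199.2 W/m² → T_e = 243.5 K.
The surface balance (absorbed SW + ε·downward IR = σT_s⁴) with T_a⁴ = T_s⁴/2 reduces to T_s = T_e·[2/(2−ε)]^¼ = 273.8 K.
Greenhouse warming: T_s − T_e = 30.36 K.

30 K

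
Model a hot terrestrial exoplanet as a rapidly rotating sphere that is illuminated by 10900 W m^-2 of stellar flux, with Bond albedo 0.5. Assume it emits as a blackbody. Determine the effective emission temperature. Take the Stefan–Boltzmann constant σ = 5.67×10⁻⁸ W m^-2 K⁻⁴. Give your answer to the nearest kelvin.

The planet absorbs (1−α)S over its disc πR² and re-emits over 4πR², so the mean absorbed flux is (1−0.5)·10900/4 = 1362 W m^-2.
In equilibrium σT⁴ equals this, so T = 393.7 K.

394 kelvin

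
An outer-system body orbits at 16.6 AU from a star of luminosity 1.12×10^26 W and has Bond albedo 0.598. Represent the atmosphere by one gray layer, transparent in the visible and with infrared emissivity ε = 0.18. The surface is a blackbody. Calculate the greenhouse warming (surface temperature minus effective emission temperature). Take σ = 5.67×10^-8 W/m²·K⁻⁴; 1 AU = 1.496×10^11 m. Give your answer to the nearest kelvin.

d = 16.6 × 1.496×10^11 m = 2.483×10^12 m.
S = L/(4πd²) = 1.445 W/m².
Effective emission temperature (TOA balance): σT_e⁴ = S(1−α)/4 = 0.1452 W/m² → T_e = 40.01 K.
For a single slab of emissivity ε, T_s⁴ = 2T_e⁴/(2−ε); thus T_s = 40.01·(1.099)^(1/4) = 40.96 K.
The atmosphere warms the surface by 0.9545 K.

1 K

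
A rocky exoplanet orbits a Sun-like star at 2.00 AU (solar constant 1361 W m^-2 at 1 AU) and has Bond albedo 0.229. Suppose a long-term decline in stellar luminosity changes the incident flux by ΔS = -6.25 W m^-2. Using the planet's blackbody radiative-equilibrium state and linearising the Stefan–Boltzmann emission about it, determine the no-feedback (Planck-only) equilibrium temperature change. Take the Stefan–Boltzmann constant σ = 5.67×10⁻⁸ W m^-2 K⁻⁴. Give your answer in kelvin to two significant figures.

Irradiance scales as 1/d², so S = 1361 W m^-2 × (1/2.00)² = 340.2 W m^-2.
The baseline emission temperature is T_e = 184.4 K.
TOA radiative forcing: ΔF = (1−α)ΔS/4 = 0.771·(-6.25)/4 = -1.205 W m^-2.
Linearising σT⁴ gives d(σT⁴)/dT = 4σT_e³ = 1.422 W m^-2 per K.
So ΔT₀ = -1.205/1.422 = -0.847 K.

-0.85 K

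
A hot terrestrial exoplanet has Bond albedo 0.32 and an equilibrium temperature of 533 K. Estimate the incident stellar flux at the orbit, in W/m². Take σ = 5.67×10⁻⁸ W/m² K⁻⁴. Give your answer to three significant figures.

Invert the energy balance for S: S = 4σT⁴/(1−α).
The emitted flux is σT⁴ = 4576 W/m².
So S = 4×4576/(1−0.32) = 26920 W/m².

26900 W/m²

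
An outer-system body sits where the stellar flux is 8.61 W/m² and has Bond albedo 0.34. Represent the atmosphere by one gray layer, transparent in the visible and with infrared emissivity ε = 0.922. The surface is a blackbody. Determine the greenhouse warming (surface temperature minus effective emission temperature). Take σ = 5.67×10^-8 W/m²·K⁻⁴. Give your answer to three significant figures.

11.8 K

At the top of the atmosphere, σT_e⁴ = S(1−α)/4 = 1.421 W/m², giving T_e = 70.75 K.
The surface balance (absorbed SW + ε·downward IR = σT_s⁴) with T_a⁴ = T_s⁴/2 reduces to T_s = T_e·[2/(2−ε)]^¼ = 82.57 K.
The atmosphere warms the surface by 11.82 K.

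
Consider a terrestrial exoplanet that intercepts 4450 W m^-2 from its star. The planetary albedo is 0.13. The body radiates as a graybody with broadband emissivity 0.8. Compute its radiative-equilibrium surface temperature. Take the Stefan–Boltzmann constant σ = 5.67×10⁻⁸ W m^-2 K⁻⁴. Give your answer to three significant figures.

The planet absorbs (1−α)S over its disc πR² and re-emits over 4πR², so the mean absorbed flux is (1−0.13)·4450/4 = 967.9 W m^-2.
Equating to εσT⁴ with ε = 0.8: T = (967.9/0.8σ)^(1/4) = 382.2 K.

382 K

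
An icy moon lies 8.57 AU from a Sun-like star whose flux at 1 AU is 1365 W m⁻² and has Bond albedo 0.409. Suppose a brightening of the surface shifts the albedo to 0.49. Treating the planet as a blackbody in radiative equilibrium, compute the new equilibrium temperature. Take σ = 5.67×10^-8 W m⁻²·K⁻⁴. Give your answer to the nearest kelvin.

Irradiance scales as 1/d², so S = 1365 W m⁻² × (1/8.57)² = 18.59 W m⁻².
New equilibrium: T₂ = [(1−0.49)·18.59/(4σ)]^(1/4) = 80.40 K.

80 K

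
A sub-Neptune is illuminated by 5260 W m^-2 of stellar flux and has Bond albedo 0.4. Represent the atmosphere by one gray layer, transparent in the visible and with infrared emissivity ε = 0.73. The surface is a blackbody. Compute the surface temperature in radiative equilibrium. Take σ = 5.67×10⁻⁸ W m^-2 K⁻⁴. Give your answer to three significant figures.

385 K

At the top of the atmosphere, σT_e⁴ = S(1−α)/4 = 789.0 W m^-2, giving T_e = 343.5 K.
Surface balance with a leaky layer gives σT_s⁴ = σT_e⁴·2/(2−ε), so T_s = T_e·[2/(2−0.73)]^(1/4) = 384.8 K.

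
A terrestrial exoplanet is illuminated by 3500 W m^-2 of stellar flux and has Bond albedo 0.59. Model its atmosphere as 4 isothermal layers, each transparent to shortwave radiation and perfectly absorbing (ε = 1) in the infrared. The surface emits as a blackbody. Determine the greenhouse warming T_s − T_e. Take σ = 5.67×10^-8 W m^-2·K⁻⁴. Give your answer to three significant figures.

Top-of-atmosphere balance: σT_e⁴ = S(1−α)/4 = 358.8 W m^-2 → T_e = 282.0 K.
T_s = (N+1)^(1/4)·T_e = 421.7 K.
Warming: T_s − T_e = 139.7 K.

140 kelvin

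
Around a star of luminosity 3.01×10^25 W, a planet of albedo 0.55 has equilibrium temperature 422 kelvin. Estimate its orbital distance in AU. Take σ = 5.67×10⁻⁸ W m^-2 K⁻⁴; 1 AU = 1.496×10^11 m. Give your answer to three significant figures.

0.0818 AU

Required flux: S = 4σT⁴/(1−α) = 15980 W m^-2.
S = L/(4πd²) → d = √(L/4πS) = √(3.01×10^25/(4π·15980)) = 1.224×10^10 m = 0.08183 AU.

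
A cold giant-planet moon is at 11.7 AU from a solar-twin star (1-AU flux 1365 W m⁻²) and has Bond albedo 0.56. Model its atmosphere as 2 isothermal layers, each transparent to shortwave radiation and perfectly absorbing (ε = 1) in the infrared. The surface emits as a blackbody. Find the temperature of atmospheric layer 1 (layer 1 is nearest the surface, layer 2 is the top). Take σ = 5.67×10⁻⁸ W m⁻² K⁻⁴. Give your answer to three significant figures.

78.9 kelvin

By the inverse-square law, S = 1365/11.7² = 9.972 W m⁻².
Top-of-atmosphere balance: σT_e⁴ = S(1−α)/4 = 1.097 W m⁻² → T_e = 66.32 K.
The net upward flux σT_e⁴ is constant between every pair of levels, so T_k⁴ = (N+1−k)T_e⁴.
With k = 1: T_1 = (2+1−1)^¼·66.32 K = 78.87 K.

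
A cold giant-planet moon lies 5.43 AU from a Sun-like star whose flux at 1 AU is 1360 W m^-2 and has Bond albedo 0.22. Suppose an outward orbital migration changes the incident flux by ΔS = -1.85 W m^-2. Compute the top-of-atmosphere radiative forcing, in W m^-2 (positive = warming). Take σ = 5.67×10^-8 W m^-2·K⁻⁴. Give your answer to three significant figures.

By the inverse-square law, S = 1360/5.43² = 46.13 W m^-2.
ΔF = Δ[S(1−α)]/4 = (1−0.22)·-1.85/4 = -0.3608 W m^-2.

-0.361 W m^-2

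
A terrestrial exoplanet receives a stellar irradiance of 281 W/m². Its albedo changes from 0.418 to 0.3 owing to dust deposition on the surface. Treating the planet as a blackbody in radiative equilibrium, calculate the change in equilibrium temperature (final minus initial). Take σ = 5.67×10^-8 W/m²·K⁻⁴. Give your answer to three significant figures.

Initial: T₁ = [S(1−0.418)/(4σ)]^(1/4) = 163.9 K.
After:  T₂ = [281.0·0.7/(4σ)]^(1/4) = 171.6 K.
Change: 171.6 − 163.9 = 7.740 K.

7.74 K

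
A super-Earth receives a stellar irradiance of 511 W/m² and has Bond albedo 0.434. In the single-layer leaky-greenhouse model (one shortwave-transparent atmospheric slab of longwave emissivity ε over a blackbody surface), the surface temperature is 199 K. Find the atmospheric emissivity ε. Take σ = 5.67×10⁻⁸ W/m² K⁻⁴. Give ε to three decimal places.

TOA balance gives T_e = 189.0 K.
T_s⁴ = T_e⁴·2/(2−ε) → ε = 2 − 2(T_e/T_s)⁴ = 2 − 2·(189.0/199)⁴ = 0.3737.

0.374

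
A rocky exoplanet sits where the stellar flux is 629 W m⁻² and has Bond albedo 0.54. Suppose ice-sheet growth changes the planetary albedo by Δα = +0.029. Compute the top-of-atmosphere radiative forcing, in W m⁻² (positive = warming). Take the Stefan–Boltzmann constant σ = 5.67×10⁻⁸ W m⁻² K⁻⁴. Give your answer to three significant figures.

-4.56 W m⁻²

ΔF = −(S/4)Δα = −(629.0/4)×(+0.029) = -4.560 W m⁻².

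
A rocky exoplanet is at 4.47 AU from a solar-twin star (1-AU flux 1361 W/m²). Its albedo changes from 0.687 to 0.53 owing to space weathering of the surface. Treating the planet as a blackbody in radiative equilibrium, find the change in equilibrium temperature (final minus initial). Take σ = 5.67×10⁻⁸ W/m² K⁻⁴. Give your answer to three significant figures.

10.5 kelvin

Flux at the orbit: S = 1361/(4.47)² = 68.12 W/m².
Initial: T₁ = [S(1−0.687)/(4σ)]^(1/4) = 98.47 K.
Final:   T₂ = [S(1−0.53)/(4σ)]^(1/4) = 109.0 K.
Change: 109.0 − 98.47 = 10.53 K.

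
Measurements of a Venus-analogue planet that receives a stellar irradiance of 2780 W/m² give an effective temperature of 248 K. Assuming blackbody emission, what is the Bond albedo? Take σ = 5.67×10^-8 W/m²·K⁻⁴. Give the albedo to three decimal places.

0.691

From σT⁴ = S(1−α)/4 we invert for α: 1−α = 4σT⁴/S.
4σT⁴ = 4·5.67×10⁻⁸·(248)⁴ = 857.9 W/m².
1−α = 857.9/2780 = 0.3086, so α = 0.6914.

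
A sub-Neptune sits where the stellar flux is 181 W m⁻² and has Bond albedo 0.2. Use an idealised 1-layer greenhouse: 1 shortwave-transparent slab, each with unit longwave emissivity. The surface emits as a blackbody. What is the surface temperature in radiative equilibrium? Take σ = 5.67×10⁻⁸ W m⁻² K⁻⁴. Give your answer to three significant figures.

OLR = S(1−α)/4 = 36.20 W m⁻²; the top layer radiates at T_e = 159.0 K.
With N = 1 opaque layers, T_s = (N+1)^(1/4)·T_e = 2^(1/4)·159.0 = 189.0 K.

189 K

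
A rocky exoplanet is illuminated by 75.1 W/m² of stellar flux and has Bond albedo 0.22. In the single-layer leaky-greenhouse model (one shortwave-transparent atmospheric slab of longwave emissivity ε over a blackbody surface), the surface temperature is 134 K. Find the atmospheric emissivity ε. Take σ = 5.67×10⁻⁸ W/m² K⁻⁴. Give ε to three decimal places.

First, T_e = [75.10·(1−0.22)/(4σ)]^(1/4) = 126.8 K.
T_s⁴ = T_e⁴·2/(2−ε) → ε = 2 − 2(T_e/T_s)⁴ = 2 − 2·(126.8/134)⁴ = 0.3979.

0.398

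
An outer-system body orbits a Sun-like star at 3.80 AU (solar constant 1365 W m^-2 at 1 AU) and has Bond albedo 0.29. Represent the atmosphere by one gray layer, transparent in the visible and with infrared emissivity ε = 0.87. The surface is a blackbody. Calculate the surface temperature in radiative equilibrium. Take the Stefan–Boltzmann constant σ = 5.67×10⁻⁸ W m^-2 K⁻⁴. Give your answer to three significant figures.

Flux at the orbit: S = 1365/(3.80)² = 94.53 W m^-2.
At the top of the atmosphere, σT_e⁴ = S(1−α)/4 = 16.78 W m^-2, giving T_e = 131.2 K.
Surface balance with a leaky layer gives σT_s⁴ = σT_e⁴·2/(2−ε), so T_s = T_e·[2/(2−0.87)]^(1/4) = 151.3 K.

151 K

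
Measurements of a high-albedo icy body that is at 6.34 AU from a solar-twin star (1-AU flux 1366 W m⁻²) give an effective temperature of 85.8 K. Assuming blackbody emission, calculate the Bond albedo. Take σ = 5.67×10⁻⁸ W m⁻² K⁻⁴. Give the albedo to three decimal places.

Flux at the orbit: S = 1366/(6.34)² = 33.98 W m⁻².
Energy balance: S(1−α)/4 = σT⁴, so 1−α = 4σT⁴/S.
4σT⁴ = 4·5.67×10⁻⁸·(85.8)⁴ = 12.29 W m⁻².
Hence α = 1 − 12.29/33.98 = 0.6383.

0.638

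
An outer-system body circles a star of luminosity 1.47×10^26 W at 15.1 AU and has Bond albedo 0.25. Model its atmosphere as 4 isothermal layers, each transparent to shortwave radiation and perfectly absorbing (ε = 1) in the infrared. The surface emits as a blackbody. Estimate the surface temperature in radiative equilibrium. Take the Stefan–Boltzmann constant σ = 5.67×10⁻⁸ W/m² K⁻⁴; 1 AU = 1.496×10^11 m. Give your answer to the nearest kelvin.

Orbital distance: d = 15.1 AU = 2.259×10^12 m.
S = L/(4πd²) = 2.292 W/m².
OLR = S(1−α)/4 = 0.4298 W/m²; the top layer radiates at T_e = 52.47 K.
Layer-by-layer balance gives σT_s⁴ = (N+1)σT_e⁴, so T_s = 5^¼·52.47 = 78.46 K.

78 K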